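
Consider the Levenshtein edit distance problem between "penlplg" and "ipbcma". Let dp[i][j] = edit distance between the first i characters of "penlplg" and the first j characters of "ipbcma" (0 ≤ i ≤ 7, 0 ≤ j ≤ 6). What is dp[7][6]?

   ''  i  p  b  c  m  a
''  0  1  2  3  4  5  6
 p  1  1  1  2  3  4  5
 e  2  2  2  2  3  4  5
 n  3  3  3  3  3  4  5
 l  4  4  4  4  4  4  5
 p  5  5  4  5  5  5  5
 l  6  6  5  5  6  6  6
 g  7  7  6  6  6  7  7

7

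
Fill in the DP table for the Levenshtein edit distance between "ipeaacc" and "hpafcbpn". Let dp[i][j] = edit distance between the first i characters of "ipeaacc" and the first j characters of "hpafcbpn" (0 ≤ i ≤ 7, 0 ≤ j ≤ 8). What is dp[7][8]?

   ''  h  p  a  f  c  b  p  n
''  0  1  2  3  4  5  6  7  8
 i  1  1  2  3  4  5  6  7  8
 p  2  2  1  2  3  4  5  6  7
 e  3  3  2  2  3  4  5  6  7
 a  4  4  3  2  3  4  5  6  7
 a  5  5  4  3  3  4  5  6  7
 c  6  6  5  4  4  3  4  5  6
 c  7  7  6  5  5  4  4  5  6

6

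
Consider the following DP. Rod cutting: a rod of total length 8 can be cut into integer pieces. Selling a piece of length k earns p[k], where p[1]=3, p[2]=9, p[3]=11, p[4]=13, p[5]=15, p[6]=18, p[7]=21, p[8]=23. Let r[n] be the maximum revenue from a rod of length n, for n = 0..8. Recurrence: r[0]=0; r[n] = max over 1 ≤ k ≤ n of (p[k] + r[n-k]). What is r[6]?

   n    0    1    2    3    4    5    6    7    8
r[n]    0    3    9   12   18   21   27   30   36

27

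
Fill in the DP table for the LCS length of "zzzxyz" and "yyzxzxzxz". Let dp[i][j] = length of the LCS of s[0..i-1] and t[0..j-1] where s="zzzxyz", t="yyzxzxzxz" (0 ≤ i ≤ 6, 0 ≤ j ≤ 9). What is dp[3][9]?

3

   ''  y  y  z  x  z  x  z  x  z
''  0  0  0  0  0  0  0  0  0  0
 z  0  0  0  1  1  1  1  1  1  1
 z  0  0  0  1  1  2  2  2  2  2
 z  0  0  0  1  1  2  2  3  3  3
 x  0  0  0  1  2  2  3  3  4  4
 y  0  1  1  1  2  2  3  3  4  4
 z  0  1  1  2  2  3  3  4  4  5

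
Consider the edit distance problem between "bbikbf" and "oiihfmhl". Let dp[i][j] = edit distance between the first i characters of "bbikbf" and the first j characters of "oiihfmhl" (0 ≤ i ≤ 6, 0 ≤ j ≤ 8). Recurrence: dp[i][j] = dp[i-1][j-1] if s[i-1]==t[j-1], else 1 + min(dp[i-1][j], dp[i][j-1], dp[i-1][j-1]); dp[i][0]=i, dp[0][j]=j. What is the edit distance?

7

   ''  o  i  i  h  f  m  h  l
''  0  1  2  3  4  5  6  7  8
 b  1  1  2  3  4  5  6  7  8
 b  2  2  2  3  4  5  6  7  8
 i  3  3  2  2  3  4  5  6  7
 k  4  4  3  3  3  4  5  6  7
 b  5  5  4  4  4  4  5  6  7
 f  6  6  5  5  5  4  5  6  7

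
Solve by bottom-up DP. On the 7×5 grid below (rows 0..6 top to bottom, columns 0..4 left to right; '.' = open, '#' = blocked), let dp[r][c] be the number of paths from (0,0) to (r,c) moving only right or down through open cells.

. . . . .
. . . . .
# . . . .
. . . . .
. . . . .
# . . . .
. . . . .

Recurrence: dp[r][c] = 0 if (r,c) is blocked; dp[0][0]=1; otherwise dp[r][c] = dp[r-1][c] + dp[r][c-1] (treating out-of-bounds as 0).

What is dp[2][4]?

r\c   0   1   2   3   4
  0   1   1   1   1   1
  1   1   2   3   4   5
  2   0   2   5   9  14
  3   0   2   7  16  30
  4   0   2   9  25  55
  5   0   2  11  36  91
  6   0   2  13  49 140

14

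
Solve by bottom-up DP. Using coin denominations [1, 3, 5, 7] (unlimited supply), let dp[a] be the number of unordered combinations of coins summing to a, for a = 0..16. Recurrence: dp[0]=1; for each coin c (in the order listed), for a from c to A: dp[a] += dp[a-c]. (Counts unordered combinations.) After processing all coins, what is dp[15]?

after  coin     0     1     2     3     4     5     6     7     8     9    10    11    12    13    14    15    16
          1     1     1     1     1     1     1     1     1     1     1     1     1     1     1     1     1     1
          3     1     1     1     2     2     2     3     3     3     4     4     4     5     5     5     6     6
          5     1     1     1     2     2     3     4     4     5     6     7     8     9    10    11    13    14
          7     1     1     1     2     2     3     4     5     6     7     9    10    12    14    16    19    21

19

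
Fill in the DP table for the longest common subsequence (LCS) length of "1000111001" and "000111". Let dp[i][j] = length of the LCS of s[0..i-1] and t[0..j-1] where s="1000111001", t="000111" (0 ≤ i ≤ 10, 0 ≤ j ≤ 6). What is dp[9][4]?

4

   ''  0  0  0  1  1  1
''  0  0  0  0  0  0  0
 1  0  0  0  0  1  1  1
 0  0  1  1  1  1  1  1
 0  0  1  2  2  2  2  2
 0  0  1  2  3  3  3  3
 1  0  1  2  3  4  4  4
 1  0  1  2  3  4  5  5
 1  0  1  2  3  4  5  6
 0  0  1  2  3  4  5  6
 0  0  1  2  3  4  5  6
 1  0  1  2  3  4  5  6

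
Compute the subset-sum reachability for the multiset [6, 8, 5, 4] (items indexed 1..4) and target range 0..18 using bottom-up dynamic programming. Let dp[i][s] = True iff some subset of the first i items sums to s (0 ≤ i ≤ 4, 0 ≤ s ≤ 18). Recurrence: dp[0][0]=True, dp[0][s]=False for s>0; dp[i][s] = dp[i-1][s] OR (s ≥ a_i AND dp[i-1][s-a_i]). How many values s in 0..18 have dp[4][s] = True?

i\s   0   1   2   3   4   5   6   7   8   9  10  11  12  13  14  15  16  17  18
  0   T   F   F   F   F   F   F   F   F   F   F   F   F   F   F   F   F   F   F
  1   T   F   F   F   F   F   T   F   F   F   F   F   F   F   F   F   F   F   F
  2   T   F   F   F   F   F   T   F   T   F   F   F   F   F   T   F   F   F   F
  3   T   F   F   F   F   T   T   F   T   F   F   T   F   T   T   F   F   F   F
  4   T   F   F   F   T   T   T   F   T   T   T   T   T   T   T   T   F   T   T

14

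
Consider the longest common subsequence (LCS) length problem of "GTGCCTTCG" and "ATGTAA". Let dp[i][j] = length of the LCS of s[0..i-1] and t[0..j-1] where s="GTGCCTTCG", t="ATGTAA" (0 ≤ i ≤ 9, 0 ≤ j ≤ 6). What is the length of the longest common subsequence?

3

   ''  A  T  G  T  A  A
''  0  0  0  0  0  0  0
 G  0  0  0  1  1  1  1
 T  0  0  1  1  2  2  2
 G  0  0  1  2  2  2  2
 C  0  0  1  2  2  2  2
 C  0  0  1  2  2  2  2
 T  0  0  1  2  3  3  3
 T  0  0  1  2  3  3  3
 C  0  0  1  2  3  3  3
 G  0  0  1  2  3  3  3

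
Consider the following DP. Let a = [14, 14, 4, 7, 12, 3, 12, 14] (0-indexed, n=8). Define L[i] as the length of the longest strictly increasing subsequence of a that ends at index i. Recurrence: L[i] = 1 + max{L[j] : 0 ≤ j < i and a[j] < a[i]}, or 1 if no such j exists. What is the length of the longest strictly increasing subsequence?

4

   i    0    1    2    3    4    5    6    7
a[i]   14   14    4    7   12    3   12   14
L[i]    1    1    1    2    3    1    3    4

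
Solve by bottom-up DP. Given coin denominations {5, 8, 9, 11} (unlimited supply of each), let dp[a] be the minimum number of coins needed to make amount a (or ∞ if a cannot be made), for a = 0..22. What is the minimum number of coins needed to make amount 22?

 a  0  1  2  3  4  5  6  7  8  9 10 11 12 13 14 15 16 17 18 19 20 21 22
dp  0  -  -  -  -  1  -  -  1  1  2  1  -  2  2  3  2  2  2  2  2  3  2
(- denotes ∞ / unreachable)

2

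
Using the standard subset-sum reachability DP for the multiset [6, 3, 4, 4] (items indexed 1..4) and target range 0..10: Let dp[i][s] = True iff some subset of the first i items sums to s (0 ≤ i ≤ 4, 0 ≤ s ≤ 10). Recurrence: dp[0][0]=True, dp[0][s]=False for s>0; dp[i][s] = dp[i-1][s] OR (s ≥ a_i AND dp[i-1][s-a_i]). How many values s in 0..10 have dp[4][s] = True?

i\s   0   1   2   3   4   5   6   7   8   9  10
  0   T   F   F   F   F   F   F   F   F   F   F
  1   T   F   F   F   F   F   T   F   F   F   F
  2   T   F   F   T   F   F   T   F   F   T   F
  3   T   F   F   T   T   F   T   T   F   T   T
  4   T   F   F   T   T   F   T   T   T   T   T

8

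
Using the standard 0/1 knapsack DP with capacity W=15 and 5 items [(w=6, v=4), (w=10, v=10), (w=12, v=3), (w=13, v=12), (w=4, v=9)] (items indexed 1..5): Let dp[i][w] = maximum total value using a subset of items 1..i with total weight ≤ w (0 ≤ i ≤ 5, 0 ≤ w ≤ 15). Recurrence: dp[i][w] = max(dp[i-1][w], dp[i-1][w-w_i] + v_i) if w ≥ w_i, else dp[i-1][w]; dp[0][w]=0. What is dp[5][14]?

19

i\w   0   1   2   3   4   5   6   7   8   9  10  11  12  13  14  15
  0   0   0   0   0   0   0   0   0   0   0   0   0   0   0   0   0
  1   0   0   0   0   0   0   4   4   4   4   4   4   4   4   4   4
  2   0   0   0   0   0   0   4   4   4   4  10  10  10  10  10  10
  3   0   0   0   0   0   0   4   4   4   4  10  10  10  10  10  10
  4   0   0   0   0   0   0   4   4   4   4  10  10  10  12  12  12
  5   0   0   0   0   9   9   9   9   9   9  13  13  13  13  19  19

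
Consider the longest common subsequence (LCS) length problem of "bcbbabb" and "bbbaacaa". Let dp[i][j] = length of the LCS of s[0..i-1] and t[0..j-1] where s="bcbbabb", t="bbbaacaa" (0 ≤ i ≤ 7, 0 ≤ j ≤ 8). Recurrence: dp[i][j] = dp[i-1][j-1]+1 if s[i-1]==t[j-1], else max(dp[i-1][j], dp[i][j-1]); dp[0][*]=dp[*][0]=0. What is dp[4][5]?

3

   ''  b  b  b  a  a  c  a  a
''  0  0  0  0  0  0  0  0  0
 b  0  1  1  1  1  1  1  1  1
 c  0  1  1  1  1  1  2  2  2
 b  0  1  2  2  2  2  2  2  2
 b  0  1  2  3  3  3  3  3  3
 a  0  1  2  3  4  4  4  4  4
 b  0  1  2  3  4  4  4  4  4
 b  0  1  2  3  4  4  4  4  4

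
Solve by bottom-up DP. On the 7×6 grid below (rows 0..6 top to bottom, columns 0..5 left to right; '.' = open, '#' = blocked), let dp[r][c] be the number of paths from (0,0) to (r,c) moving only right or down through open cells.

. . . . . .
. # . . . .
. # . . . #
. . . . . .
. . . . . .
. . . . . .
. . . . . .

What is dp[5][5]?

67

r\c   0   1   2   3   4   5
  0   1   1   1   1   1   1
  1   1   0   1   2   3   4
  2   1   0   1   3   6   0
  3   1   1   2   5  11  11
  4   1   2   4   9  20  31
  5   1   3   7  16  36  67
  6   1   4  11  27  63 130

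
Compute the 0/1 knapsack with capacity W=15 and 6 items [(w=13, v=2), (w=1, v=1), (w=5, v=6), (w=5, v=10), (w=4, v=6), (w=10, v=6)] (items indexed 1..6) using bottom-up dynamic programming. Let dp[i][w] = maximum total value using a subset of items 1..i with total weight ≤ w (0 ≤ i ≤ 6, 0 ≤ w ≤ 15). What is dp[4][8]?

i\w   0   1   2   3   4   5   6   7   8   9  10  11  12  13  14  15
  0   0   0   0   0   0   0   0   0   0   0   0   0   0   0   0   0
  1   0   0   0   0   0   0   0   0   0   0   0   0   0   2   2   2
  2   0   1   1   1   1   1   1   1   1   1   1   1   1   2   3   3
  3   0   1   1   1   1   6   7   7   7   7   7   7   7   7   7   7
  4   0   1   1   1   1  10  11  11  11  11  16  17  17  17  17  17
  5   0   1   1   1   6  10  11  11  11  16  17  17  17  17  22  23
  6   0   1   1   1   6  10  11  11  11  16  17  17  17  17  22  23

11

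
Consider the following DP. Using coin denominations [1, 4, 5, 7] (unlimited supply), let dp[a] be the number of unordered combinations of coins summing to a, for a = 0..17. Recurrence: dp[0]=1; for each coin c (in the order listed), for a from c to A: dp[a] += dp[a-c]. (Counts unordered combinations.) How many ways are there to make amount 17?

19

after  coin     0     1     2     3     4     5     6     7     8     9    10    11    12    13    14    15    16    17
          1     1     1     1     1     1     1     1     1     1     1     1     1     1     1     1     1     1     1
          4     1     1     1     1     2     2     2     2     3     3     3     3     4     4     4     4     5     5
          5     1     1     1     1     2     3     3     3     4     5     6     6     7     8     9    10    11    12
          7     1     1     1     1     2     3     3     4     5     6     7     8    10    11    13    15    17    19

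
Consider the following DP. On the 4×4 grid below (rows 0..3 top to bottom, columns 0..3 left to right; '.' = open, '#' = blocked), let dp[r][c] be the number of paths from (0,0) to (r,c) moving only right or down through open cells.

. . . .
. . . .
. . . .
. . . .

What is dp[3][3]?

r\c   0   1   2   3
  0   1   1   1   1
  1   1   2   3   4
  2   1   3   6  10
  3   1   4  10  20

20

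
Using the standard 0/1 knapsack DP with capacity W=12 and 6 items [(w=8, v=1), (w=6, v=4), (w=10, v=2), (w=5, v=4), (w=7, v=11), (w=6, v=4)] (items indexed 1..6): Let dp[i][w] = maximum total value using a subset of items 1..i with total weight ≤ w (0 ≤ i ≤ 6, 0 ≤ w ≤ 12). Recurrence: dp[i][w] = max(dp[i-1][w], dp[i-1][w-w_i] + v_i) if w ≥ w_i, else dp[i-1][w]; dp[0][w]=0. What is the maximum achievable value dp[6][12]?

i\w   0   1   2   3   4   5   6   7   8   9  10  11  12
  0   0   0   0   0   0   0   0   0   0   0   0   0   0
  1   0   0   0   0   0   0   0   0   1   1   1   1   1
  2   0   0   0   0   0   0   4   4   4   4   4   4   4
  3   0   0   0   0   0   0   4   4   4   4   4   4   4
  4   0   0   0   0   0   4   4   4   4   4   4   8   8
  5   0   0   0   0   0   4   4  11  11  11  11  11  15
  6   0   0   0   0   0   4   4  11  11  11  11  11  15

15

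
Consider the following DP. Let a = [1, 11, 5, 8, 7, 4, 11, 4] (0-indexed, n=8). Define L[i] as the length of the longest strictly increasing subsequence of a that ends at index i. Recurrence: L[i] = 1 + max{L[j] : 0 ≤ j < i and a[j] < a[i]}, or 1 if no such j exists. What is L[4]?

3

   i    0    1    2    3    4    5    6    7
a[i]    1   11    5    8    7    4   11    4
L[i]    1    2    2    3    3    2    4    2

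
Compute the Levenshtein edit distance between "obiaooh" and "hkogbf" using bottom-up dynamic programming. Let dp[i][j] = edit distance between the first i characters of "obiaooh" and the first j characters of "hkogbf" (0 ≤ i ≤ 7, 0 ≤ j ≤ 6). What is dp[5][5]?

   ''  h  k  o  g  b  f
''  0  1  2  3  4  5  6
 o  1  1  2  2  3  4  5
 b  2  2  2  3  3  3  4
 i  3  3  3  3  4  4  4
 a  4  4  4  4  4  5  5
 o  5  5  5  4  5  5  6
 o  6  6  6  5  5  6  6
 h  7  6  7  6  6  6  7

5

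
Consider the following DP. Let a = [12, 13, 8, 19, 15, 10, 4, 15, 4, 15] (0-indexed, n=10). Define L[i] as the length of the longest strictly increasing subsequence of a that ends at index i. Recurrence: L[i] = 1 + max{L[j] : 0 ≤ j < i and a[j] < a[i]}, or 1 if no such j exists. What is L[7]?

   i    0    1    2    3    4    5    6    7    8    9
a[i]   12   13    8   19   15   10    4   15    4   15
L[i]    1    2    1    3    3    2    1    3    1    3

3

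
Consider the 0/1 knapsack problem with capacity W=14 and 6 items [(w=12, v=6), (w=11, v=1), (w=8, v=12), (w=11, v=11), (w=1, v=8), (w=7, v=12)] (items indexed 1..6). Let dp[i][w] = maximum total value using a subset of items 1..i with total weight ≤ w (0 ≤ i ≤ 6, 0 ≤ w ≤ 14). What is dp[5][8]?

12

i\w   0   1   2   3   4   5   6   7   8   9  10  11  12  13  14
  0   0   0   0   0   0   0   0   0   0   0   0   0   0   0   0
  1   0   0   0   0   0   0   0   0   0   0   0   0   6   6   6
  2   0   0   0   0   0   0   0   0   0   0   0   1   6   6   6
  3   0   0   0   0   0   0   0   0  12  12  12  12  12  12  12
  4   0   0   0   0   0   0   0   0  12  12  12  12  12  12  12
  5   0   8   8   8   8   8   8   8  12  20  20  20  20  20  20
  6   0   8   8   8   8   8   8  12  20  20  20  20  20  20  20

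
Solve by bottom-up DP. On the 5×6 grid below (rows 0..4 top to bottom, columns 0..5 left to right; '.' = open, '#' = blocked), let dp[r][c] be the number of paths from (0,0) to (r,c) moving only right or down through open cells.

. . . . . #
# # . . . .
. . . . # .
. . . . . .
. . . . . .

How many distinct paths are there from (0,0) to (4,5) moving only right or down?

16

r\c   0   1   2   3   4   5
  0   1   1   1   1   1   0
  1   0   0   1   2   3   3
  2   0   0   1   3   0   3
  3   0   0   1   4   4   7
  4   0   0   1   5   9  16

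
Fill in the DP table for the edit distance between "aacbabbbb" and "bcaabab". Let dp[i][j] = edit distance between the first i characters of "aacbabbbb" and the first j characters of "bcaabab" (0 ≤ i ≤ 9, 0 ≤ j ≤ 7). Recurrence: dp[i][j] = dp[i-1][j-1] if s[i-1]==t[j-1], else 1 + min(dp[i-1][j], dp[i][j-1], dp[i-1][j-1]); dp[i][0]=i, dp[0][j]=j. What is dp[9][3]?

7

   ''  b  c  a  a  b  a  b
''  0  1  2  3  4  5  6  7
 a  1  1  2  2  3  4  5  6
 a  2  2  2  2  2  3  4  5
 c  3  3  2  3  3  3  4  5
 b  4  3  3  3  4  3  4  4
 a  5  4  4  3  3  4  3  4
 b  6  5  5  4  4  3  4  3
 b  7  6  6  5  5  4  4  4
 b  8  7  7  6  6  5  5  4
 b  9  8  8  7  7  6  6  5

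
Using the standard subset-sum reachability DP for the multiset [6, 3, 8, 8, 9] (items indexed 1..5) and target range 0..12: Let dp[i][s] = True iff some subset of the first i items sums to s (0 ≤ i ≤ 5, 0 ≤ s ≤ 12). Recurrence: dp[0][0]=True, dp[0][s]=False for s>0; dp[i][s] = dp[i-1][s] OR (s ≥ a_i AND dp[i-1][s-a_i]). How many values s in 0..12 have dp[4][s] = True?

6

i\s   0   1   2   3   4   5   6   7   8   9  10  11  12
  0   T   F   F   F   F   F   F   F   F   F   F   F   F
  1   T   F   F   F   F   F   T   F   F   F   F   F   F
  2   T   F   F   T   F   F   T   F   F   T   F   F   F
  3   T   F   F   T   F   F   T   F   T   T   F   T   F
  4   T   F   F   T   F   F   T   F   T   T   F   T   F
  5   T   F   F   T   F   F   T   F   T   T   F   T   T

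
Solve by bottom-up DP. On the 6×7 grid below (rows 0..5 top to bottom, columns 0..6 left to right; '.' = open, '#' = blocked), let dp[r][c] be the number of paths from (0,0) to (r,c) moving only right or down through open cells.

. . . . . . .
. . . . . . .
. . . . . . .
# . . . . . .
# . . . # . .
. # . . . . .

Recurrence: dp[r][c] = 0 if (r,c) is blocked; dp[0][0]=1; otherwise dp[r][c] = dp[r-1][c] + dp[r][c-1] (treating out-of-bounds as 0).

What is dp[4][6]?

r\c   0   1   2   3   4   5   6
  0   1   1   1   1   1   1   1
  1   1   2   3   4   5   6   7
  2   1   3   6  10  15  21  28
  3   0   3   9  19  34  55  83
  4   0   3  12  31   0  55 138
  5   0   0  12  43  43  98 236

138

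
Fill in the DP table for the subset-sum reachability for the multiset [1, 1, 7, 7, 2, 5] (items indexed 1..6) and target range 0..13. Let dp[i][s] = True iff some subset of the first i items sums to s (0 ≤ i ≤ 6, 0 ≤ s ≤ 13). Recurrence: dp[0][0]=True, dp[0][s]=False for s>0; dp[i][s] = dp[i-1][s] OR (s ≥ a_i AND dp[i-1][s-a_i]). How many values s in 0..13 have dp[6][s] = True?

i\s   0   1   2   3   4   5   6   7   8   9  10  11  12  13
  0   T   F   F   F   F   F   F   F   F   F   F   F   F   F
  1   T   T   F   F   F   F   F   F   F   F   F   F   F   F
  2   T   T   T   F   F   F   F   F   F   F   F   F   F   F
  3   T   T   T   F   F   F   F   T   T   T   F   F   F   F
  4   T   T   T   F   F   F   F   T   T   T   F   F   F   F
  5   T   T   T   T   T   F   F   T   T   T   T   T   F   F
  6   T   T   T   T   T   T   T   T   T   T   T   T   T   T

14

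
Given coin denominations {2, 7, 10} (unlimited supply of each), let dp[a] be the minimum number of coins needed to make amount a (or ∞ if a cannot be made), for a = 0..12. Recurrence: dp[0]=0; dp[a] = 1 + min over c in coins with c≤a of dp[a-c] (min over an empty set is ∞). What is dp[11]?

 a  0  1  2  3  4  5  6  7  8  9 10 11 12
dp  0  -  1  -  2  -  3  1  4  2  1  3  2
(- denotes ∞ / unreachable)

3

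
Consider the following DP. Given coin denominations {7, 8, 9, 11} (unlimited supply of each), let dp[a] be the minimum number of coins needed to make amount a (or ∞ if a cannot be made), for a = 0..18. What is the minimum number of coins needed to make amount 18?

2

 a  0  1  2  3  4  5  6  7  8  9 10 11 12 13 14 15 16 17 18
dp  0  -  -  -  -  -  -  1  1  1  -  1  -  -  2  2  2  2  2
(- denotes ∞ / unreachable)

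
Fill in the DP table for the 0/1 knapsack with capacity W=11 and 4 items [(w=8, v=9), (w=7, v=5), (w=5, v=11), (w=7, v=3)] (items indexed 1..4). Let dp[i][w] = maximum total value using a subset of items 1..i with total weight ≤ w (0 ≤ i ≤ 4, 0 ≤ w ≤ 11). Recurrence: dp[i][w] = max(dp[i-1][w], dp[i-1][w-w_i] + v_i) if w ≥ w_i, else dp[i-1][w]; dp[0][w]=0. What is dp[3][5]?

i\w   0   1   2   3   4   5   6   7   8   9  10  11
  0   0   0   0   0   0   0   0   0   0   0   0   0
  1   0   0   0   0   0   0   0   0   9   9   9   9
  2   0   0   0   0   0   0   0   5   9   9   9   9
  3   0   0   0   0   0  11  11  11  11  11  11  11
  4   0   0   0   0   0  11  11  11  11  11  11  11

11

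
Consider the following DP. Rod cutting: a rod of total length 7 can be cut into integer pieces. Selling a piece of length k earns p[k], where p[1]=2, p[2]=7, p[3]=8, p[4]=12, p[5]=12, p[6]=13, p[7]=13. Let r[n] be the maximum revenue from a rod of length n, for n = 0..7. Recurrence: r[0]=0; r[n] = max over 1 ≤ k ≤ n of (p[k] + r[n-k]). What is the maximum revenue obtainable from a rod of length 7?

   n    0    1    2    3    4    5    6    7
r[n]    0    2    7    9   14   16   21   23

23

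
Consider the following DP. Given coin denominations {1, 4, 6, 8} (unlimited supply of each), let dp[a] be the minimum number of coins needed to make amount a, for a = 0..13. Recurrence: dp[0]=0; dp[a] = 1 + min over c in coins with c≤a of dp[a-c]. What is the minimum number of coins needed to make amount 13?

3

 a  0  1  2  3  4  5  6  7  8  9 10 11 12 13
dp  0  1  2  3  1  2  1  2  1  2  2  3  2  3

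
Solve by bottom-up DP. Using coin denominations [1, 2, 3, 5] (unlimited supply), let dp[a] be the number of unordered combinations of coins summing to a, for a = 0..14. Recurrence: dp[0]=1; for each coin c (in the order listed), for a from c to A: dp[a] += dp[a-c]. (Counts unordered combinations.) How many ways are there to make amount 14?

40

after  coin     0     1     2     3     4     5     6     7     8     9    10    11    12    13    14
          1     1     1     1     1     1     1     1     1     1     1     1     1     1     1     1
          2     1     1     2     2     3     3     4     4     5     5     6     6     7     7     8
          3     1     1     2     3     4     5     7     8    10    12    14    16    19    21    24
          5     1     1     2     3     4     6     8    10    13    16    20    24    29    34    40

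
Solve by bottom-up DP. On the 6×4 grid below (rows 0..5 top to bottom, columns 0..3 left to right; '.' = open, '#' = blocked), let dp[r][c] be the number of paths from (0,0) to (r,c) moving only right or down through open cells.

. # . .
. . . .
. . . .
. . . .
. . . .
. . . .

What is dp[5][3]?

35

r\c   0   1   2   3
  0   1   0   0   0
  1   1   1   1   1
  2   1   2   3   4
  3   1   3   6  10
  4   1   4  10  20
  5   1   5  15  35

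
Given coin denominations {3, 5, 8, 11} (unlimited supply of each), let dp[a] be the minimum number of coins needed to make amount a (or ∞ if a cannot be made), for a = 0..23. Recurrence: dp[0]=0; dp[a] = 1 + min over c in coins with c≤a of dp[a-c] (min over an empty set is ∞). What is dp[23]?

 a  0  1  2  3  4  5  6  7  8  9 10 11 12 13 14 15 16 17 18 19 20 21 22 23
dp  0  -  -  1  -  1  2  -  1  3  2  1  4  2  2  3  2  3  3  2  4  3  2  4
(- denotes ∞ / unreachable)

4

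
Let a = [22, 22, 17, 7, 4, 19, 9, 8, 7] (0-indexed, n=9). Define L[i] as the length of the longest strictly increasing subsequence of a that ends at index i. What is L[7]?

   i    0    1    2    3    4    5    6    7    8
a[i]   22   22   17    7    4   19    9    8    7
L[i]    1    1    1    1    1    2    2    2    2

2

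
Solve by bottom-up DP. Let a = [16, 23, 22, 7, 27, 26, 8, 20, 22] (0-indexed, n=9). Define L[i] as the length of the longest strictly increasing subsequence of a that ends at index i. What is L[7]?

   i    0    1    2    3    4    5    6    7    8
a[i]   16   23   22    7   27   26    8   20   22
L[i]    1    2    2    1    3    3    2    3    4

3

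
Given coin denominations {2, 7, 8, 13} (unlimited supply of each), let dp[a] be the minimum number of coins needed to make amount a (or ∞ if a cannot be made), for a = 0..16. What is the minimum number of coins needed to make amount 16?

 a  0  1  2  3  4  5  6  7  8  9 10 11 12 13 14 15 16
dp  0  -  1  -  2  -  3  1  1  2  2  3  3  1  2  2  2
(- denotes ∞ / unreachable)

2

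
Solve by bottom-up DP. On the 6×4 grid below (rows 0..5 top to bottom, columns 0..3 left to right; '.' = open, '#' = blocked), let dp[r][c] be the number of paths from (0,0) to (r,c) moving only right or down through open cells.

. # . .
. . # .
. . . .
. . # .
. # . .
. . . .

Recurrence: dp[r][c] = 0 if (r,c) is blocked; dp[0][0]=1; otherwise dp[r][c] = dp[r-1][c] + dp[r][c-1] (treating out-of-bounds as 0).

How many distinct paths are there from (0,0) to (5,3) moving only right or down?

r\c   0   1   2   3
  0   1   0   0   0
  1   1   1   0   0
  2   1   2   2   2
  3   1   3   0   2
  4   1   0   0   2
  5   1   1   1   3

3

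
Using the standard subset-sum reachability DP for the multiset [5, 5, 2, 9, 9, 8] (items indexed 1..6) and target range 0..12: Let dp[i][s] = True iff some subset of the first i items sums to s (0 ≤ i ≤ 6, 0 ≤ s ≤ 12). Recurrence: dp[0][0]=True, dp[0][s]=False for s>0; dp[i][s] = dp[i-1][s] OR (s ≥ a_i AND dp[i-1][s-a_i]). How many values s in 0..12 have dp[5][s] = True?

8

i\s   0   1   2   3   4   5   6   7   8   9  10  11  12
  0   T   F   F   F   F   F   F   F   F   F   F   F   F
  1   T   F   F   F   F   T   F   F   F   F   F   F   F
  2   T   F   F   F   F   T   F   F   F   F   T   F   F
  3   T   F   T   F   F   T   F   T   F   F   T   F   T
  4   T   F   T   F   F   T   F   T   F   T   T   T   T
  5   T   F   T   F   F   T   F   T   F   T   T   T   T
  6   T   F   T   F   F   T   F   T   T   T   T   T   T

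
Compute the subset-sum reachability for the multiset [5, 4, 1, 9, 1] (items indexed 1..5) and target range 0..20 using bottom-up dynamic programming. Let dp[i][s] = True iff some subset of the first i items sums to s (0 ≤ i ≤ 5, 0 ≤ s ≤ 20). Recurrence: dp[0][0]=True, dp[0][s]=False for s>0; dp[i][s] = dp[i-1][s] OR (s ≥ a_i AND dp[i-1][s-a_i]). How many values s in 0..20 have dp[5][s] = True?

i\s   0   1   2   3   4   5   6   7   8   9  10  11  12  13  14  15  16  17  18  19  20
  0   T   F   F   F   F   F   F   F   F   F   F   F   F   F   F   F   F   F   F   F   F
  1   T   F   F   F   F   T   F   F   F   F   F   F   F   F   F   F   F   F   F   F   F
  2   T   F   F   F   T   T   F   F   F   T   F   F   F   F   F   F   F   F   F   F   F
  3   T   T   F   F   T   T   T   F   F   T   T   F   F   F   F   F   F   F   F   F   F
  4   T   T   F   F   T   T   T   F   F   T   T   F   F   T   T   T   F   F   T   T   F
  5   T   T   T   F   T   T   T   T   F   T   T   T   F   T   T   T   T   F   T   T   T

17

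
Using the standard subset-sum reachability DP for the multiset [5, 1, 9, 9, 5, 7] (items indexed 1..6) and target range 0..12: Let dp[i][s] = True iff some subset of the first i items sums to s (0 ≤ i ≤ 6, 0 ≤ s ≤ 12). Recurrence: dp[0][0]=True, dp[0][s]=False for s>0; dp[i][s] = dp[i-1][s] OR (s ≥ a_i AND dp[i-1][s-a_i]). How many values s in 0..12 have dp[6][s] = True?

10

i\s   0   1   2   3   4   5   6   7   8   9  10  11  12
  0   T   F   F   F   F   F   F   F   F   F   F   F   F
  1   T   F   F   F   F   T   F   F   F   F   F   F   F
  2   T   T   F   F   F   T   T   F   F   F   F   F   F
  3   T   T   F   F   F   T   T   F   F   T   T   F   F
  4   T   T   F   F   F   T   T   F   F   T   T   F   F
  5   T   T   F   F   F   T   T   F   F   T   T   T   F
  6   T   T   F   F   F   T   T   T   T   T   T   T   T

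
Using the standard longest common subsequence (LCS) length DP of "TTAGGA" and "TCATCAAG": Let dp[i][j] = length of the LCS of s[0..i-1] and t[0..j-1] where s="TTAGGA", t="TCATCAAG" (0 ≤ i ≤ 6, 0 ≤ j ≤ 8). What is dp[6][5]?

2

   ''  T  C  A  T  C  A  A  G
''  0  0  0  0  0  0  0  0  0
 T  0  1  1  1  1  1  1  1  1
 T  0  1  1  1  2  2  2  2  2
 A  0  1  1  2  2  2  3  3  3
 G  0  1  1  2  2  2  3  3  4
 G  0  1  1  2  2  2  3  3  4
 A  0  1  1  2  2  2  3  4  4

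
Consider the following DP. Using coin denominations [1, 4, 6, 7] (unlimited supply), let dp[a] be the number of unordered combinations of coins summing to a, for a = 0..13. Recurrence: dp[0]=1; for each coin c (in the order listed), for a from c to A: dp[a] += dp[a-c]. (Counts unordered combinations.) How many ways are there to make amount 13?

10

after  coin     0     1     2     3     4     5     6     7     8     9    10    11    12    13
          1     1     1     1     1     1     1     1     1     1     1     1     1     1     1
          4     1     1     1     1     2     2     2     2     3     3     3     3     4     4
          6     1     1     1     1     2     2     3     3     4     4     5     5     7     7
          7     1     1     1     1     2     2     3     4     5     5     6     7     9    10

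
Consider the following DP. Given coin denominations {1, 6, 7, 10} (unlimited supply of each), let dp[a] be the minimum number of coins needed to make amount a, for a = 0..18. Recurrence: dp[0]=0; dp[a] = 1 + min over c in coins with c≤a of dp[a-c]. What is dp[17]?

2

 a  0  1  2  3  4  5  6  7  8  9 10 11 12 13 14 15 16 17 18
dp  0  1  2  3  4  5  1  1  2  3  1  2  2  2  2  3  2  2  3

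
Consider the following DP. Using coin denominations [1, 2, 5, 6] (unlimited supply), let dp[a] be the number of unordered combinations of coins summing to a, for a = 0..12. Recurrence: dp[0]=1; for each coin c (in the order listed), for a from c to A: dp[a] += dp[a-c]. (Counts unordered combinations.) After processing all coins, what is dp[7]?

after  coin     0     1     2     3     4     5     6     7     8     9    10    11    12
          1     1     1     1     1     1     1     1     1     1     1     1     1     1
          2     1     1     2     2     3     3     4     4     5     5     6     6     7
          5     1     1     2     2     3     4     5     6     7     8    10    11    13
          6     1     1     2     2     3     4     6     7     9    10    13    15    19

7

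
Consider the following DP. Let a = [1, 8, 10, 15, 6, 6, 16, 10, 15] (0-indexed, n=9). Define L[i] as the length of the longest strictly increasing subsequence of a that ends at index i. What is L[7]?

   i    0    1    2    3    4    5    6    7    8
a[i]    1    8   10   15    6    6   16   10   15
L[i]    1    2    3    4    2    2    5    3    4

3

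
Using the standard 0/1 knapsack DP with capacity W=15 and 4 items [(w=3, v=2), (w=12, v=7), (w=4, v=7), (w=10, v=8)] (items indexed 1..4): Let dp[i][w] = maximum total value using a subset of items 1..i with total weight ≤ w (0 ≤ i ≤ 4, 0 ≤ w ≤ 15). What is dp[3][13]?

i\w   0   1   2   3   4   5   6   7   8   9  10  11  12  13  14  15
  0   0   0   0   0   0   0   0   0   0   0   0   0   0   0   0   0
  1   0   0   0   2   2   2   2   2   2   2   2   2   2   2   2   2
  2   0   0   0   2   2   2   2   2   2   2   2   2   7   7   7   9
  3   0   0   0   2   7   7   7   9   9   9   9   9   9   9   9   9
  4   0   0   0   2   7   7   7   9   9   9   9   9   9  10  15  15

9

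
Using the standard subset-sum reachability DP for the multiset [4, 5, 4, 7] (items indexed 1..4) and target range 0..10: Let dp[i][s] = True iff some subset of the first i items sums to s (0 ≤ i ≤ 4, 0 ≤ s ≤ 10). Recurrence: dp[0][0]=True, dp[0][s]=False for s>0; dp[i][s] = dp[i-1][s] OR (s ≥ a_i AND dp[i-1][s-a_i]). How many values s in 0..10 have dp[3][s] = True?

i\s   0   1   2   3   4   5   6   7   8   9  10
  0   T   F   F   F   F   F   F   F   F   F   F
  1   T   F   F   F   T   F   F   F   F   F   F
  2   T   F   F   F   T   T   F   F   F   T   F
  3   T   F   F   F   T   T   F   F   T   T   F
  4   T   F   F   F   T   T   F   T   T   T   F

5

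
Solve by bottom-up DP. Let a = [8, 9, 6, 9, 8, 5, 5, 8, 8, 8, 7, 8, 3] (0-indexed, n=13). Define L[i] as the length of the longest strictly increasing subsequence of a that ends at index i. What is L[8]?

2

   i    0    1    2    3    4    5    6    7    8    9   10   11   12
a[i]    8    9    6    9    8    5    5    8    8    8    7    8    3
L[i]    1    2    1    2    2    1    1    2    2    2    2    3    1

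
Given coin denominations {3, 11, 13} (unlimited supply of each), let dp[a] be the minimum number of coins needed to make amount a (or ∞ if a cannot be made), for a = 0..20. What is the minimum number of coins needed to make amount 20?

4

 a  0  1  2  3  4  5  6  7  8  9 10 11 12 13 14 15 16 17 18 19 20
dp  0  -  -  1  -  -  2  -  -  3  -  1  4  1  2  5  2  3  6  3  4
(- denotes ∞ / unreachable)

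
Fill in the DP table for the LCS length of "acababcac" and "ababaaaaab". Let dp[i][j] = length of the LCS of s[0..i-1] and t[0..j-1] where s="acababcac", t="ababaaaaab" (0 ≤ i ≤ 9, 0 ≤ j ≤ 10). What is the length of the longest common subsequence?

   ''  a  b  a  b  a  a  a  a  a  b
''  0  0  0  0  0  0  0  0  0  0  0
 a  0  1  1  1  1  1  1  1  1  1  1
 c  0  1  1  1  1  1  1  1  1  1  1
 a  0  1  1  2  2  2  2  2  2  2  2
 b  0  1  2  2  3  3  3  3  3  3  3
 a  0  1  2  3  3  4  4  4  4  4  4
 b  0  1  2  3  4  4  4  4  4  4  5
 c  0  1  2  3  4  4  4  4  4  4  5
 a  0  1  2  3  4  5  5  5  5  5  5
 c  0  1  2  3  4  5  5  5  5  5  5

5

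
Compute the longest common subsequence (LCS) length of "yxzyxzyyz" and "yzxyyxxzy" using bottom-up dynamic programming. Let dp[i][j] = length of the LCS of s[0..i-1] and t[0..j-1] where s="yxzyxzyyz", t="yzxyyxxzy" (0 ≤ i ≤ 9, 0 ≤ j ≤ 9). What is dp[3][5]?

2

   ''  y  z  x  y  y  x  x  z  y
''  0  0  0  0  0  0  0  0  0  0
 y  0  1  1  1  1  1  1  1  1  1
 x  0  1  1  2  2  2  2  2  2  2
 z  0  1  2  2  2  2  2  2  3  3
 y  0  1  2  2  3  3  3  3  3  4
 x  0  1  2  3  3  3  4  4  4  4
 z  0  1  2  3  3  3  4  4  5  5
 y  0  1  2  3  4  4  4  4  5  6
 y  0  1  2  3  4  5  5  5  5  6
 z  0  1  2  3  4  5  5  5  6  6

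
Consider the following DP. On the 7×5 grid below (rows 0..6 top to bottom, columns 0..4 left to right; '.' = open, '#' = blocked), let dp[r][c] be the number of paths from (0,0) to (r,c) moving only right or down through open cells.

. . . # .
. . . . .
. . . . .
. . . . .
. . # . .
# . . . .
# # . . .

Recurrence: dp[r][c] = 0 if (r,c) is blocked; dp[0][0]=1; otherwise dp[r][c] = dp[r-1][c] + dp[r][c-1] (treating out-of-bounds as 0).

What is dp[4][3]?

19

r\c   0   1   2   3   4
  0   1   1   1   0   0
  1   1   2   3   3   3
  2   1   3   6   9  12
  3   1   4  10  19  31
  4   1   5   0  19  50
  5   0   5   5  24  74
  6   0   0   5  29 103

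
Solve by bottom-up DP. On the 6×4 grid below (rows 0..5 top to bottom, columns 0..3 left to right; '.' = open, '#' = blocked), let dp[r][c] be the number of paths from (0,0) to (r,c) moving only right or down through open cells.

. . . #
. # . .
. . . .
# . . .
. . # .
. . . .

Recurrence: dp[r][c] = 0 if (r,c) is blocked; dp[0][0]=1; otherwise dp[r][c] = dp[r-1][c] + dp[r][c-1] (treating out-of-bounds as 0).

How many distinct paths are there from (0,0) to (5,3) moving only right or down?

7

r\c   0   1   2   3
  0   1   1   1   0
  1   1   0   1   1
  2   1   1   2   3
  3   0   1   3   6
  4   0   1   0   6
  5   0   1   1   7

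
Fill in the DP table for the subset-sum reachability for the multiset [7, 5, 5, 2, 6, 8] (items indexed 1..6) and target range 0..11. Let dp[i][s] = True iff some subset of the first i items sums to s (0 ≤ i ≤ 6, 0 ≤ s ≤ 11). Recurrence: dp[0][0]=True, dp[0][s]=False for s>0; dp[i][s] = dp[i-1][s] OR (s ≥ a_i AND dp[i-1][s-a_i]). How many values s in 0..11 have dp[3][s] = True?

i\s   0   1   2   3   4   5   6   7   8   9  10  11
  0   T   F   F   F   F   F   F   F   F   F   F   F
  1   T   F   F   F   F   F   F   T   F   F   F   F
  2   T   F   F   F   F   T   F   T   F   F   F   F
  3   T   F   F   F   F   T   F   T   F   F   T   F
  4   T   F   T   F   F   T   F   T   F   T   T   F
  5   T   F   T   F   F   T   T   T   T   T   T   T
  6   T   F   T   F   F   T   T   T   T   T   T   T

4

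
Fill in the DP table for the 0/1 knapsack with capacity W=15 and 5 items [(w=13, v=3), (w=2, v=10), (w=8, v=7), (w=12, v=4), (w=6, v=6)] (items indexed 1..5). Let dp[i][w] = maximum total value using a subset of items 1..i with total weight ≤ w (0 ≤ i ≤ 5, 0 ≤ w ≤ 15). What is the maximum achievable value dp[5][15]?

17

i\w   0   1   2   3   4   5   6   7   8   9  10  11  12  13  14  15
  0   0   0   0   0   0   0   0   0   0   0   0   0   0   0   0   0
  1   0   0   0   0   0   0   0   0   0   0   0   0   0   3   3   3
  2   0   0  10  10  10  10  10  10  10  10  10  10  10  10  10  13
  3   0   0  10  10  10  10  10  10  10  10  17  17  17  17  17  17
  4   0   0  10  10  10  10  10  10  10  10  17  17  17  17  17  17
  5   0   0  10  10  10  10  10  10  16  16  17  17  17  17  17  17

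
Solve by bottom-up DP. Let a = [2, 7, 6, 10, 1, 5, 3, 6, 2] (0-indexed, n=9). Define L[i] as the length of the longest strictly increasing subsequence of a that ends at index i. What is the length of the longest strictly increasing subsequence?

   i    0    1    2    3    4    5    6    7    8
a[i]    2    7    6   10    1    5    3    6    2
L[i]    1    2    2    3    1    2    2    3    2

3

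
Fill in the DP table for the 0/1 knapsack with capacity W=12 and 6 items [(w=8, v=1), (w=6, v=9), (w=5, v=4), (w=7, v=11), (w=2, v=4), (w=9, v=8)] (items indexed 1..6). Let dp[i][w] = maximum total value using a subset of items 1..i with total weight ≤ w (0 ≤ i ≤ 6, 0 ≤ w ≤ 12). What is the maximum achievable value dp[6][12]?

15

i\w   0   1   2   3   4   5   6   7   8   9  10  11  12
  0   0   0   0   0   0   0   0   0   0   0   0   0   0
  1   0   0   0   0   0   0   0   0   1   1   1   1   1
  2   0   0   0   0   0   0   9   9   9   9   9   9   9
  3   0   0   0   0   0   4   9   9   9   9   9  13  13
  4   0   0   0   0   0   4   9  11  11  11  11  13  15
  5   0   0   4   4   4   4   9  11  13  15  15  15  15
  6   0   0   4   4   4   4   9  11  13  15  15  15  15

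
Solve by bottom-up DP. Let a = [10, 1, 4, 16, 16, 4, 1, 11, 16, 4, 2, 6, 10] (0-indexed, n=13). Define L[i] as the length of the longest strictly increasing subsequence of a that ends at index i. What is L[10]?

   i    0    1    2    3    4    5    6    7    8    9   10   11   12
a[i]   10    1    4   16   16    4    1   11   16    4    2    6   10
L[i]    1    1    2    3    3    2    1    3    4    2    2    3    4

2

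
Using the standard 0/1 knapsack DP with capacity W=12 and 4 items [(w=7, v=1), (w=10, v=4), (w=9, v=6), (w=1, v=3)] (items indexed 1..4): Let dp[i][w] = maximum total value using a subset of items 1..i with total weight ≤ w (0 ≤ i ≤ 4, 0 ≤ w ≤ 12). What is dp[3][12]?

i\w   0   1   2   3   4   5   6   7   8   9  10  11  12
  0   0   0   0   0   0   0   0   0   0   0   0   0   0
  1   0   0   0   0   0   0   0   1   1   1   1   1   1
  2   0   0   0   0   0   0   0   1   1   1   4   4   4
  3   0   0   0   0   0   0   0   1   1   6   6   6   6
  4   0   3   3   3   3   3   3   3   4   6   9   9   9

6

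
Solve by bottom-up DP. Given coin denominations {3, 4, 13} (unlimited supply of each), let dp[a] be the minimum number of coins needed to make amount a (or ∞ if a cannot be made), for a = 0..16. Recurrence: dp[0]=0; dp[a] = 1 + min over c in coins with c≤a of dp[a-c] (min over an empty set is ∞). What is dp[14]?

 a  0  1  2  3  4  5  6  7  8  9 10 11 12 13 14 15 16
dp  0  -  -  1  1  -  2  2  2  3  3  3  3  1  4  4  2
(- denotes ∞ / unreachable)

4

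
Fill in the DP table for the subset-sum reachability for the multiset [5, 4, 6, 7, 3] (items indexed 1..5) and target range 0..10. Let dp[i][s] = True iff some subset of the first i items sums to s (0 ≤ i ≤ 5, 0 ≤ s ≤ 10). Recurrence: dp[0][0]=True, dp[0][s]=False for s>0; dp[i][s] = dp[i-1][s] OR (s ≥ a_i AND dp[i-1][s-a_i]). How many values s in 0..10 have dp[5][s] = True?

i\s   0   1   2   3   4   5   6   7   8   9  10
  0   T   F   F   F   F   F   F   F   F   F   F
  1   T   F   F   F   F   T   F   F   F   F   F
  2   T   F   F   F   T   T   F   F   F   T   F
  3   T   F   F   F   T   T   T   F   F   T   T
  4   T   F   F   F   T   T   T   T   F   T   T
  5   T   F   F   T   T   T   T   T   T   T   T

9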